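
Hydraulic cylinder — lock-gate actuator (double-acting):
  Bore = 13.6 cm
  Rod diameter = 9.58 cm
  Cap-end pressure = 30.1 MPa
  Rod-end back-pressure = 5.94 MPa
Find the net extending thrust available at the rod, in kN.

F ≈ 394 kN

Cap-side area A_cap = π/4 × (13.6 cm)² = 145.3 cm^2
Rod-side annular area A_ann = π/4 × (13.6² − 9.58²) = 73.19 cm^2
Net thrust = P_cap·A_cap − P_rod·A_ann = 437.3 kN − 43.47 kN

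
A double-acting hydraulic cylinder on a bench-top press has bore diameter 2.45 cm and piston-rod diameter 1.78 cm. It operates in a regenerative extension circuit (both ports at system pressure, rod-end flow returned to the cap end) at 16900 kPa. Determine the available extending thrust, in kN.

With equal pressure on both faces, forces on the annular region cancel; the net push is pressure × rod cross-section.
Rod cross-section A_rod = π/4 × (1.78 cm)² = 2.488 cm^2
F = P × A_rod

F ≈ 4.21 kN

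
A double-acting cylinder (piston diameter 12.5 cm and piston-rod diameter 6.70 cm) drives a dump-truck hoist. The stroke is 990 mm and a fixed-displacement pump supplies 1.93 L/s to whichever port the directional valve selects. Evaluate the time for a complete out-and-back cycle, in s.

t ≈ 10.8 s

Cap-side area A_cap = π/4 × (12.5 cm)² = 122.7 cm^2
Rod-side annular area A_ann = π/4 × (12.5² − 6.70²) = 87.46 cm^2
t_ext = A_cap·L/Q = 6.295 s
t_ret = A_ann·L/Q = 4.486 s
t_cycle = t_ext + t_ret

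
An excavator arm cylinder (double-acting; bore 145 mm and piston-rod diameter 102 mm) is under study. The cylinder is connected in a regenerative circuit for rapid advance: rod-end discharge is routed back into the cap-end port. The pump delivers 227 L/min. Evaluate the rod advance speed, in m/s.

In regeneration the rod-end outflow joins the pump flow into the cap end, so the net volume the pump must supply per unit advance equals the rod cross-section area.
Rod cross-section A_rod = π/4 × (102 mm)² = 8171 mm^2
v = Q_pump / A_rod

v ≈ 0.463 m/s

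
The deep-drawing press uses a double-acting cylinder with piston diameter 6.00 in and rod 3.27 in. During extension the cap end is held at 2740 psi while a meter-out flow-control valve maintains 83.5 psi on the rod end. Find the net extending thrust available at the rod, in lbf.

Cap-side area A_cap = π/4 × (6.00 in)² = 28.27 in^2
Rod-side annular area A_ann = π/4 × (6.00² − 3.27²) = 19.88 in^2
Net thrust = P_cap·A_cap − P_rod·A_ann = 77470 lbf − 1660 lbf

F ≈ 75800 lbf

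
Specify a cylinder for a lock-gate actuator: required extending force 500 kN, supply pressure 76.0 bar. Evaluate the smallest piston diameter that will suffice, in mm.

D ≈ 289 mm

Extension force acts on the full piston face: F = P × (π/4)D².
D = √(4F / (πP)) = √(4 × 500 kN / (π × 76.0 bar))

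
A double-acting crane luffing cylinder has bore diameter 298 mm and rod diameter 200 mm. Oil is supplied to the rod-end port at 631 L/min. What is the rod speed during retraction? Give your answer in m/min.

Rod-side annular area A_ann = π/4 × (298² − 200²) = 38330 mm^2
Flow into the rod-end port fills the annular volume.
v = Q / A

v ≈ 16.5 m/min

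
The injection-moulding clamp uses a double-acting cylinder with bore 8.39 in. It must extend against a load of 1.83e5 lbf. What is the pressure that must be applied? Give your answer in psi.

P ≈ 3310 psi

Cap-side area A_cap = π/4 × (8.39 in)² = 55.29 in^2
P = F / A = 1.83e5 lbf / A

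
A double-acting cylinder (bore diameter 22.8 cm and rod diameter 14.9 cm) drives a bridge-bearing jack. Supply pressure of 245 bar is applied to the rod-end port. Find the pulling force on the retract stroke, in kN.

F ≈ 573 kN

Rod-side annular area A_ann = π/4 × (22.8² − 14.9²) = 233.9 cm^2
On retraction the pressure acts on the annular area (bore minus rod).
F = P × A_ann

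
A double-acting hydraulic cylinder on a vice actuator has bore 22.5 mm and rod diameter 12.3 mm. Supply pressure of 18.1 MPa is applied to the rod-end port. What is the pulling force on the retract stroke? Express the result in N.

F ≈ 5050 N

Rod-side annular area A_ann = π/4 × (22.5² − 12.3²) = 278.8 mm^2
On retraction the pressure acts on the annular area (bore minus rod).
F = P × A_ann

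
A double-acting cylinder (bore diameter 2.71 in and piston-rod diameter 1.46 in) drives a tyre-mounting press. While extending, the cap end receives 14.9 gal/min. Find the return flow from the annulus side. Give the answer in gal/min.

Cap-side area A_cap = π/4 × (2.71 in)² = 5.768 in^2
Rod-side annular area A_ann = π/4 × (2.71² − 1.46²) = 4.094 in^2
Piston speed v = Q_in/A_cap; rod-end outflow Q_out = v × A_ann = Q_in × A_ann/A_cap.

Q_out ≈ 10.6 gal/min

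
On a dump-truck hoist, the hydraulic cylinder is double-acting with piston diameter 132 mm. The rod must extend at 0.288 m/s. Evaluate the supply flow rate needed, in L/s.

Cap-side area A_cap = π/4 × (132 mm)² = 13680 mm^2
Q = A × v

Q ≈ 3.94 L/s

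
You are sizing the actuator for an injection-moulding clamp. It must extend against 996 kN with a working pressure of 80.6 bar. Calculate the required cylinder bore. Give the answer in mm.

D ≈ 397 mm

Extension force acts on the full piston face: F = P × (π/4)D².
D = √(4F / (πP)) = √(4 × 996 kN / (π × 80.6 bar))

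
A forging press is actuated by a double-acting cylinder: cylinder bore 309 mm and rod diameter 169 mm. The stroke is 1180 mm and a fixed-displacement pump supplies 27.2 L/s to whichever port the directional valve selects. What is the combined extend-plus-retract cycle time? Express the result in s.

Cap-side area A_cap = π/4 × (309 mm)² = 74990 mm^2
Rod-side annular area A_ann = π/4 × (309² − 169²) = 52560 mm^2
t_ext = A_cap·L/Q = 3.253 s
t_ret = A_ann·L/Q = 2.280 s
t_cycle = t_ext + t_ret

t ≈ 5.53 s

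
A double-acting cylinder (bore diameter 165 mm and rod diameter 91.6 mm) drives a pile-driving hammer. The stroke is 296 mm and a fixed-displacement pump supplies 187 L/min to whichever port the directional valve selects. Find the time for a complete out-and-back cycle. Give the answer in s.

t ≈ 3.44 s

Cap-side area A_cap = π/4 × (165 mm)² = 21380 mm^2
Rod-side annular area A_ann = π/4 × (165² − 91.6²) = 14790 mm^2
t_ext = A_cap·L/Q = 2.031 s
t_ret = A_ann·L/Q = 1.405 s
t_cycle = t_ext + t_ret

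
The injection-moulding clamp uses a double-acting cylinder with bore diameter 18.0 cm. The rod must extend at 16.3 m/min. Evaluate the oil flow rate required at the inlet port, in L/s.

Cap-side area A_cap = π/4 × (18.0 cm)² = 254.5 cm^2
Q = A × v

Q ≈ 6.91 L/s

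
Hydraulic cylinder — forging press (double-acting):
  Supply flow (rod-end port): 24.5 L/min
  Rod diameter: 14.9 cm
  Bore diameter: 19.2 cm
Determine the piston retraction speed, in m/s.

v ≈ 0.0355 m/s

Rod-side annular area A_ann = π/4 × (19.2² − 14.9²) = 115.2 cm^2
Flow into the rod-end port fills the annular volume.
v = Q / A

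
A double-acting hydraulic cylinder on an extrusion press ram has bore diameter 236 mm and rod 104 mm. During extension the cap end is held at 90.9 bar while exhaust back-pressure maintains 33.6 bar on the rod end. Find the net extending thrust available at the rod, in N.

Cap-side area A_cap = π/4 × (236 mm)² = 43740 mm^2
Rod-side annular area A_ann = π/4 × (236² − 104²) = 35250 mm^2
Net thrust = P_cap·A_cap − P_rod·A_ann = 3.976e5 N − 1.184e5 N

F ≈ 2.79e5 N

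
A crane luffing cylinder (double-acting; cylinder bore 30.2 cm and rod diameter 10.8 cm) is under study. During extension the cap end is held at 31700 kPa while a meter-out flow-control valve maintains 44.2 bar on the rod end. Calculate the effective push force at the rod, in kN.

Cap-side area A_cap = π/4 × (30.2 cm)² = 716.3 cm^2
Rod-side annular area A_ann = π/4 × (30.2² − 10.8²) = 624.7 cm^2
Net thrust = P_cap·A_cap − P_rod·A_ann = 2271 kN − 276.1 kN

F ≈ 1990 kN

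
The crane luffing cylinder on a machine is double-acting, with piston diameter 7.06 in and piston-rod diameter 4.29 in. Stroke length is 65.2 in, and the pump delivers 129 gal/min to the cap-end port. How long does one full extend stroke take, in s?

Cap-side area A_cap = π/4 × (7.06 in)² = 39.15 in^2
Swept volume V = A × L; t = V / Q = A·L / Q

t ≈ 5.14 s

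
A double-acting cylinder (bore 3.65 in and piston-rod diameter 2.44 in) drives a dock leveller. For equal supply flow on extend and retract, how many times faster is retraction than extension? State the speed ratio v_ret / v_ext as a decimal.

v_ret/v_ext ≈ 1.81

Cap-side area A_cap = π/4 × (3.65 in)² = 10.46 in^2
Rod-side annular area A_ann = π/4 × (3.65² − 2.44²) = 5.788 in^2
For equal Q, v ∝ 1/A, so v_ret/v_ext = A_cap/A_ann.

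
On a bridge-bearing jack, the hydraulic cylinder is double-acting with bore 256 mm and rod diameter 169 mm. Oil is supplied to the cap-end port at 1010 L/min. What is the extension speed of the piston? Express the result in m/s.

Cap-side area A_cap = π/4 × (256 mm)² = 51470 mm^2
v = Q / A

v ≈ 0.327 m/s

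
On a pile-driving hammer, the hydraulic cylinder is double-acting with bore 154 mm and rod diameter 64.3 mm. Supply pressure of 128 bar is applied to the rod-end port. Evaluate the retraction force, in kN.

Rod-side annular area A_ann = π/4 × (154² − 64.3²) = 15380 mm^2
On retraction the pressure acts on the annular area (bore minus rod).
F = P × A_ann

F ≈ 197 kN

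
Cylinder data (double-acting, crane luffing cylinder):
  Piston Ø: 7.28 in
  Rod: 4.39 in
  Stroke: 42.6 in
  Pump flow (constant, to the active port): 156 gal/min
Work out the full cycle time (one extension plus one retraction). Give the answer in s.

t ≈ 4.83 s

Cap-side area A_cap = π/4 × (7.28 in)² = 41.62 in^2
Rod-side annular area A_ann = π/4 × (7.28² − 4.39²) = 26.49 in^2
t_ext = A_cap·L/Q = 2.952 s
t_ret = A_ann·L/Q = 1.879 s
t_cycle = t_ext + t_ret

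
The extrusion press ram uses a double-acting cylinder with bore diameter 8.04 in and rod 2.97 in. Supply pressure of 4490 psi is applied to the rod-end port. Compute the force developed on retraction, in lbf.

F ≈ 1.97e5 lbf

Rod-side annular area A_ann = π/4 × (8.04² − 2.97²) = 43.84 in^2
On retraction the pressure acts on the annular area (bore minus rod).
F = P × A_ann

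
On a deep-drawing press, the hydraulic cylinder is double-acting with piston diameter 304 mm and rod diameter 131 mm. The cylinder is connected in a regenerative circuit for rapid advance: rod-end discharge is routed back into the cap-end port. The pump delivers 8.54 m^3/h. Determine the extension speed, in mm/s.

v ≈ 176 mm/s

In regeneration the rod-end outflow joins the pump flow into the cap end, so the net volume the pump must supply per unit advance equals the rod cross-section area.
Rod cross-section A_rod = π/4 × (131 mm)² = 13480 mm^2
v = Q_pump / A_rod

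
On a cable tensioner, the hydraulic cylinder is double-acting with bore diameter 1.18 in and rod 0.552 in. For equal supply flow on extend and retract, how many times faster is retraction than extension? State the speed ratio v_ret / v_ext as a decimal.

Cap-side area A_cap = π/4 × (1.18 in)² = 1.094 in^2
Rod-side annular area A_ann = π/4 × (1.18² − 0.552²) = 0.8543 in^2
For equal Q, v ∝ 1/A, so v_ret/v_ext = A_cap/A_ann.

v_ret/v_ext ≈ 1.28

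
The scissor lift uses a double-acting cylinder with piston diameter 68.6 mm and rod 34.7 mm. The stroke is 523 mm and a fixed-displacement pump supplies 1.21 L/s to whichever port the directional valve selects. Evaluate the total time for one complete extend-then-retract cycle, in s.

t ≈ 2.79 s

Cap-side area A_cap = π/4 × (68.6 mm)² = 3696 mm^2
Rod-side annular area A_ann = π/4 × (68.6² − 34.7²) = 2750 mm^2
t_ext = A_cap·L/Q = 1.598 s
t_ret = A_ann·L/Q = 1.189 s
t_cycle = t_ext + t_ret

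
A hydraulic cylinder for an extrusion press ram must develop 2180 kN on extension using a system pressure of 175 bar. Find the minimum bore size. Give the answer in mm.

Extension force acts on the full piston face: F = P × (π/4)D².
D = √(4F / (πP)) = √(4 × 2180 kN / (π × 175 bar))

D ≈ 398 mm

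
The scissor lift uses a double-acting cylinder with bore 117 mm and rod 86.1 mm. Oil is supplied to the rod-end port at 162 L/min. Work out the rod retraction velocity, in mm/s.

v ≈ 548 mm/s

Rod-side annular area A_ann = π/4 × (117² − 86.1²) = 4929 mm^2
Flow into the rod-end port fills the annular volume.
v = Q / A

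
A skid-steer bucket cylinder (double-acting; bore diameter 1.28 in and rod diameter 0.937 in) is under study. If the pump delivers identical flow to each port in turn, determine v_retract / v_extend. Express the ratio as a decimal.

Cap-side area A_cap = π/4 × (1.28 in)² = 1.287 in^2
Rod-side annular area A_ann = π/4 × (1.28² − 0.937²) = 0.5972 in^2
For equal Q, v ∝ 1/A, so v_ret/v_ext = A_cap/A_ann.

v_ret/v_ext ≈ 2.15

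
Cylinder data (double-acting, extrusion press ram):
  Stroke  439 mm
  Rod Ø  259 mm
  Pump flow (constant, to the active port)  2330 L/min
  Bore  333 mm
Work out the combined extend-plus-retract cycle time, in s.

Cap-side area A_cap = π/4 × (333 mm)² = 87090 mm^2
Rod-side annular area A_ann = π/4 × (333² − 259²) = 34410 mm^2
t_ext = A_cap·L/Q = 0.9846 s
t_ret = A_ann·L/Q = 0.3890 s
t_cycle = t_ext + t_ret

t ≈ 1.37 s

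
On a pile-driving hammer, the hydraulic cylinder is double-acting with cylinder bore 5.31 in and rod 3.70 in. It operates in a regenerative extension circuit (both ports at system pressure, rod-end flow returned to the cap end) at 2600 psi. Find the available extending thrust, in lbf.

F ≈ 28000 lbf

With equal pressure on both faces, forces on the annular region cancel; the net push is pressure × rod cross-section.
Rod cross-section A_rod = π/4 × (3.70 in)² = 10.75 in^2
F = P × A_rod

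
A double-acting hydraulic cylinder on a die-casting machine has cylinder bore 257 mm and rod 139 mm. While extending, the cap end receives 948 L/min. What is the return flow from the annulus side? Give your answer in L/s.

Cap-side area A_cap = π/4 × (257 mm)² = 51870 mm^2
Rod-side annular area A_ann = π/4 × (257² − 139²) = 36700 mm^2
Piston speed v = Q_in/A_cap; rod-end outflow Q_out = v × A_ann = Q_in × A_ann/A_cap.

Q_out ≈ 11.2 L/s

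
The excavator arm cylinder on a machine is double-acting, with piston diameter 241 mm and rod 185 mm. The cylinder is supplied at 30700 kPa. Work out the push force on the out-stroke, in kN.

F ≈ 1400 kN

Cap-side area A_cap = π/4 × (241 mm)² = 45620 mm^2
F = P × A_cap = 30700 kPa × A_cap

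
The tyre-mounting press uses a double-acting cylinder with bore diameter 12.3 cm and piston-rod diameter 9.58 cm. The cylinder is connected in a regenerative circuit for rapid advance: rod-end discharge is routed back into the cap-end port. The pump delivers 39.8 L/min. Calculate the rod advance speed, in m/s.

v ≈ 0.0920 m/s

In regeneration the rod-end outflow joins the pump flow into the cap end, so the net volume the pump must supply per unit advance equals the rod cross-section area.
Rod cross-section A_rod = π/4 × (9.58 cm)² = 72.08 cm^2
v = Q_pump / A_rod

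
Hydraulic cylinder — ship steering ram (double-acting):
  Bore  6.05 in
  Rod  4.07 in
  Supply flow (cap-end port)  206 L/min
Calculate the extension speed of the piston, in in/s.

Cap-side area A_cap = π/4 × (6.05 in)² = 28.75 in^2
v = Q / A

v ≈ 7.29 in/s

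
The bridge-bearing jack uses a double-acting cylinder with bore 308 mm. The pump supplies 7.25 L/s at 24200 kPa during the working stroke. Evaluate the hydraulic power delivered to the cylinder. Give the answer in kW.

W ≈ 175 kW

Hydraulic power = P × Q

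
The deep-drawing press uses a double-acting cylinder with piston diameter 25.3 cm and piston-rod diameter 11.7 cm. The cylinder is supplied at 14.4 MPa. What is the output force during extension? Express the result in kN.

Cap-side area A_cap = π/4 × (25.3 cm)² = 502.7 cm^2
F = P × A_cap = 14.4 MPa × A_cap

F ≈ 724 kN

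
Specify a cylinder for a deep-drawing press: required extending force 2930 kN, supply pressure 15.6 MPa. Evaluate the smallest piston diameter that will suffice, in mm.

Extension force acts on the full piston face: F = P × (π/4)D².
D = √(4F / (πP)) = √(4 × 2930 kN / (π × 15.6 MPa))

D ≈ 489 mm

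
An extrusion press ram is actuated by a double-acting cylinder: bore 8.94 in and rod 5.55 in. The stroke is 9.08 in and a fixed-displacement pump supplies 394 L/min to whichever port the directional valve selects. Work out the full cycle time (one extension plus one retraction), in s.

Cap-side area A_cap = π/4 × (8.94 in)² = 62.77 in^2
Rod-side annular area A_ann = π/4 × (8.94² − 5.55²) = 38.58 in^2
t_ext = A_cap·L/Q = 1.422 s
t_ret = A_ann·L/Q = 0.8742 s
t_cycle = t_ext + t_ret

t ≈ 2.30 s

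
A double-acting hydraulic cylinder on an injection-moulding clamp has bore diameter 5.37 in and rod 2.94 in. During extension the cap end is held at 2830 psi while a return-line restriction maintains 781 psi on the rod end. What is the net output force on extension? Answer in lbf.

Cap-side area A_cap = π/4 × (5.37 in)² = 22.65 in^2
Rod-side annular area A_ann = π/4 × (5.37² − 2.94²) = 15.86 in^2
Net thrust = P_cap·A_cap − P_rod·A_ann = 64100 lbf − 12390 lbf

F ≈ 51700 lbf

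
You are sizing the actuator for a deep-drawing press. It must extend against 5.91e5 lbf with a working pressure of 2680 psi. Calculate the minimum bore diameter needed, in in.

D ≈ 16.8 in

Extension force acts on the full piston face: F = P × (π/4)D².
D = √(4F / (πP)) = √(4 × 5.91e5 lbf / (π × 2680 psi))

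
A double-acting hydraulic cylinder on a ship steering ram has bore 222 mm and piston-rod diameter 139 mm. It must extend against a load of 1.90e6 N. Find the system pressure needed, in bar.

Cap-side area A_cap = π/4 × (222 mm)² = 38710 mm^2
P = F / A = 1.90e6 N / A

P ≈ 491 bar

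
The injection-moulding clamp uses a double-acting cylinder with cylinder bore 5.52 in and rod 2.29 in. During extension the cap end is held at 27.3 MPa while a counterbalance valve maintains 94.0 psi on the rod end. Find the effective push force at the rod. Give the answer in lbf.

F ≈ 92900 lbf

Cap-side area A_cap = π/4 × (5.52 in)² = 23.93 in^2
Rod-side annular area A_ann = π/4 × (5.52² − 2.29²) = 19.81 in^2
Net thrust = P_cap·A_cap − P_rod·A_ann = 94760 lbf − 1862 lbf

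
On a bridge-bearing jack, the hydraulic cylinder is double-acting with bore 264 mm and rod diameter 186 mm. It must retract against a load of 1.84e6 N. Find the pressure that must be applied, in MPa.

P ≈ 66.7 MPa

Rod-side annular area A_ann = π/4 × (264² − 186²) = 27570 mm^2
Retraction: pressure acts on the annular area.
P = F / A = 1.84e6 N / A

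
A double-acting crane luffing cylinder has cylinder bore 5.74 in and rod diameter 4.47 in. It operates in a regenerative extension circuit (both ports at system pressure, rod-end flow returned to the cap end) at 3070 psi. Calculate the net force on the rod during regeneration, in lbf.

F ≈ 48200 lbf

With equal pressure on both faces, forces on the annular region cancel; the net push is pressure × rod cross-section.
Rod cross-section A_rod = π/4 × (4.47 in)² = 15.69 in^2
F = P × A_rod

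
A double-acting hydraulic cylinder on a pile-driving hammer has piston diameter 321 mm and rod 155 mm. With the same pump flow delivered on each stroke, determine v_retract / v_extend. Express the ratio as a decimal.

Cap-side area A_cap = π/4 × (321 mm)² = 80930 mm^2
Rod-side annular area A_ann = π/4 × (321² − 155²) = 62060 mm^2
For equal Q, v ∝ 1/A, so v_ret/v_ext = A_cap/A_ann.

v_ret/v_ext ≈ 1.30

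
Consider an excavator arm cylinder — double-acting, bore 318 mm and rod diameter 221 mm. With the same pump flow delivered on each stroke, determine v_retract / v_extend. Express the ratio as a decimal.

v_ret/v_ext ≈ 1.93

Cap-side area A_cap = π/4 × (318 mm)² = 79420 mm^2
Rod-side annular area A_ann = π/4 × (318² − 221²) = 41060 mm^2
For equal Q, v ∝ 1/A, so v_ret/v_ext = A_cap/A_ann.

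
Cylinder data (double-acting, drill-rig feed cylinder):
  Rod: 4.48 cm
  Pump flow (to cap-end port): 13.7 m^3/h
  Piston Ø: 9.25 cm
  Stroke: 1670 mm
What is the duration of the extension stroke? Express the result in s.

Cap-side area A_cap = π/4 × (9.25 cm)² = 67.20 cm^2
Swept volume V = A × L; t = V / Q = A·L / Q

t ≈ 2.95 s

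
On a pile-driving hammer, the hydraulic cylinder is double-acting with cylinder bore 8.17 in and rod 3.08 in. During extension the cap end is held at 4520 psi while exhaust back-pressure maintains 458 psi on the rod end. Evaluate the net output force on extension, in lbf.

Cap-side area A_cap = π/4 × (8.17 in)² = 52.42 in^2
Rod-side annular area A_ann = π/4 × (8.17² − 3.08²) = 44.97 in^2
Net thrust = P_cap·A_cap − P_rod·A_ann = 2.370e5 lbf − 20600 lbf

F ≈ 2.16e5 lbf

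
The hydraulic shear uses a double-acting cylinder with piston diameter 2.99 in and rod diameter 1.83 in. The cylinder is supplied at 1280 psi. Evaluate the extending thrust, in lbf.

Cap-side area A_cap = π/4 × (2.99 in)² = 7.022 in^2
F = P × A_cap = 1280 psi × A_cap

F ≈ 8990 lbf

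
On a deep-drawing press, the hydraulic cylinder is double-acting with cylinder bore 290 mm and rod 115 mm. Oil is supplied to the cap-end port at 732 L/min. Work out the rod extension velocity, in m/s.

v ≈ 0.185 m/s

Cap-side area A_cap = π/4 × (290 mm)² = 66050 mm^2
v = Q / A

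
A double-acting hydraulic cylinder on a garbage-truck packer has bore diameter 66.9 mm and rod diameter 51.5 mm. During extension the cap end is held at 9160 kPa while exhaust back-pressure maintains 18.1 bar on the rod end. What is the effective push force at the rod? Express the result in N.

F ≈ 29600 N

Cap-side area A_cap = π/4 × (66.9 mm)² = 3515 mm^2
Rod-side annular area A_ann = π/4 × (66.9² − 51.5²) = 1432 mm^2
Net thrust = P_cap·A_cap − P_rod·A_ann = 32200 N − 2592 N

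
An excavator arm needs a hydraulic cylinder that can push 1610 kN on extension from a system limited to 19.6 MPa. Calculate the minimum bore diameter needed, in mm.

Extension force acts on the full piston face: F = P × (π/4)D².
D = √(4F / (πP)) = √(4 × 1610 kN / (π × 19.6 MPa))

D ≈ 323 mm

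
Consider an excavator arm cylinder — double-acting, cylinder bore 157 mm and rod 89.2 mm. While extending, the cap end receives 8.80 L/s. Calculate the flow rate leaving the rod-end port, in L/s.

Q_out ≈ 5.96 L/s

Cap-side area A_cap = π/4 × (157 mm)² = 19360 mm^2
Rod-side annular area A_ann = π/4 × (157² − 89.2²) = 13110 mm^2
Piston speed v = Q_in/A_cap; rod-end outflow Q_out = v × A_ann = Q_in × A_ann/A_cap.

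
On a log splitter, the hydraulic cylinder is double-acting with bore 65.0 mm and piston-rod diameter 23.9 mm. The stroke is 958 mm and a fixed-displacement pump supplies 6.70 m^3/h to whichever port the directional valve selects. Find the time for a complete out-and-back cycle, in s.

Cap-side area A_cap = π/4 × (65.0 mm)² = 3318 mm^2
Rod-side annular area A_ann = π/4 × (65.0² − 23.9²) = 2870 mm^2
t_ext = A_cap·L/Q = 1.708 s
t_ret = A_ann·L/Q = 1.477 s
t_cycle = t_ext + t_ret

t ≈ 3.19 s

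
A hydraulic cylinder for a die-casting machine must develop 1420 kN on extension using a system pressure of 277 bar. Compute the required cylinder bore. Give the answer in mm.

Extension force acts on the full piston face: F = P × (π/4)D².
D = √(4F / (πP)) = √(4 × 1420 kN / (π × 277 bar))

D ≈ 255 mm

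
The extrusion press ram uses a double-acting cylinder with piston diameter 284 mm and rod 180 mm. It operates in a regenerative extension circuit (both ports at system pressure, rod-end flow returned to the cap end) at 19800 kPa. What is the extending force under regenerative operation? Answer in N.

F ≈ 5.04e5 N

With equal pressure on both faces, forces on the annular region cancel; the net push is pressure × rod cross-section.
Rod cross-section A_rod = π/4 × (180 mm)² = 25450 mm^2
F = P × A_rod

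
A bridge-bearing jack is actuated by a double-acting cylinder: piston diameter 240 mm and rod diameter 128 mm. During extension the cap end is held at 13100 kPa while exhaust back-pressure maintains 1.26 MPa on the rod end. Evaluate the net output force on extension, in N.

F ≈ 5.52e5 N

Cap-side area A_cap = π/4 × (240 mm)² = 45240 mm^2
Rod-side annular area A_ann = π/4 × (240² − 128²) = 32370 mm^2
Net thrust = P_cap·A_cap − P_rod·A_ann = 5.926e5 N − 40790 N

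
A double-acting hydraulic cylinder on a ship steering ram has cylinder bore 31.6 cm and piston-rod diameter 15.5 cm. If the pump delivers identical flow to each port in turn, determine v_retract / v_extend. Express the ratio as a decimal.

Cap-side area A_cap = π/4 × (31.6 cm)² = 784.3 cm^2
Rod-side annular area A_ann = π/4 × (31.6² − 15.5²) = 595.6 cm^2
For equal Q, v ∝ 1/A, so v_ret/v_ext = A_cap/A_ann.

v_ret/v_ext ≈ 1.32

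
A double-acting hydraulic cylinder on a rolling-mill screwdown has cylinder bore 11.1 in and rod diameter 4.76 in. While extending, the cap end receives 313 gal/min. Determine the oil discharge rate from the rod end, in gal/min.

Cap-side area A_cap = π/4 × (11.1 in)² = 96.77 in^2
Rod-side annular area A_ann = π/4 × (11.1² − 4.76²) = 78.97 in^2
Piston speed v = Q_in/A_cap; rod-end outflow Q_out = v × A_ann = Q_in × A_ann/A_cap.

Q_out ≈ 255 gal/min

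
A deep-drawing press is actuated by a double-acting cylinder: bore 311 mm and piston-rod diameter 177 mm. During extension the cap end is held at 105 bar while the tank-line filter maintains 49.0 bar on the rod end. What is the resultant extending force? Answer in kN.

Cap-side area A_cap = π/4 × (311 mm)² = 75960 mm^2
Rod-side annular area A_ann = π/4 × (311² − 177²) = 51360 mm^2
Net thrust = P_cap·A_cap − P_rod·A_ann = 797.6 kN − 251.7 kN

F ≈ 546 kN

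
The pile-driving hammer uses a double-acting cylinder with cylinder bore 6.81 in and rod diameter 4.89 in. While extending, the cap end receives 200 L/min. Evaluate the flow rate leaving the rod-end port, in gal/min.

Cap-side area A_cap = π/4 × (6.81 in)² = 36.42 in^2
Rod-side annular area A_ann = π/4 × (6.81² − 4.89²) = 17.64 in^2
Piston speed v = Q_in/A_cap; rod-end outflow Q_out = v × A_ann = Q_in × A_ann/A_cap.

Q_out ≈ 25.6 gal/min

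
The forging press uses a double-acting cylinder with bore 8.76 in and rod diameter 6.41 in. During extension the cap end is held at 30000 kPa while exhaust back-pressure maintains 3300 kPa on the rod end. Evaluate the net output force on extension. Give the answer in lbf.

F ≈ 2.49e5 lbf

Cap-side area A_cap = π/4 × (8.76 in)² = 60.27 in^2
Rod-side annular area A_ann = π/4 × (8.76² − 6.41²) = 28.00 in^2
Net thrust = P_cap·A_cap − P_rod·A_ann = 2.622e5 lbf − 13400 lbf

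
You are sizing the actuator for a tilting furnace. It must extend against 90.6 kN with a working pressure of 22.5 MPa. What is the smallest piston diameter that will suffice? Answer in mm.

Extension force acts on the full piston face: F = P × (π/4)D².
D = √(4F / (πP)) = √(4 × 90.6 kN / (π × 22.5 MPa))

D ≈ 71.6 mm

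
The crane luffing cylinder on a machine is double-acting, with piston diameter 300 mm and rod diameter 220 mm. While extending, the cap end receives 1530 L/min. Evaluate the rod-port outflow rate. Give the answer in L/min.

Q_out ≈ 707 L/min

Cap-side area A_cap = π/4 × (300 mm)² = 70690 mm^2
Rod-side annular area A_ann = π/4 × (300² − 220²) = 32670 mm^2
Piston speed v = Q_in/A_cap; rod-end outflow Q_out = v × A_ann = Q_in × A_ann/A_cap.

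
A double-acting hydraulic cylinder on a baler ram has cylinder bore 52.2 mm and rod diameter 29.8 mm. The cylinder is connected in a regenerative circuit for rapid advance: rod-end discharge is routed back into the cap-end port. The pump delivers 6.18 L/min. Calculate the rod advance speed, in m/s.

v ≈ 0.148 m/s

In regeneration the rod-end outflow joins the pump flow into the cap end, so the net volume the pump must supply per unit advance equals the rod cross-section area.
Rod cross-section A_rod = π/4 × (29.8 mm)² = 697.5 mm^2
v = Q_pump / A_rod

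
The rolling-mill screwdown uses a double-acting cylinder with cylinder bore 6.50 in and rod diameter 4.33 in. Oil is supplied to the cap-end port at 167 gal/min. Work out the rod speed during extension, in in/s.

v ≈ 19.4 in/s

Cap-side area A_cap = π/4 × (6.50 in)² = 33.18 in^2
v = Q / A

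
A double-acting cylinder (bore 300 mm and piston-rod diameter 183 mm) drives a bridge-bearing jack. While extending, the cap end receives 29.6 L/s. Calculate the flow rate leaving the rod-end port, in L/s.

Cap-side area A_cap = π/4 × (300 mm)² = 70690 mm^2
Rod-side annular area A_ann = π/4 × (300² − 183²) = 44380 mm^2
Piston speed v = Q_in/A_cap; rod-end outflow Q_out = v × A_ann = Q_in × A_ann/A_cap.

Q_out ≈ 18.6 L/s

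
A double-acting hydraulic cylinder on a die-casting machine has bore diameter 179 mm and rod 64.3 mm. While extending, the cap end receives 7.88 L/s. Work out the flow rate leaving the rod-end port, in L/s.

Cap-side area A_cap = π/4 × (179 mm)² = 25160 mm^2
Rod-side annular area A_ann = π/4 × (179² − 64.3²) = 21920 mm^2
Piston speed v = Q_in/A_cap; rod-end outflow Q_out = v × A_ann = Q_in × A_ann/A_cap.

Q_out ≈ 6.86 L/s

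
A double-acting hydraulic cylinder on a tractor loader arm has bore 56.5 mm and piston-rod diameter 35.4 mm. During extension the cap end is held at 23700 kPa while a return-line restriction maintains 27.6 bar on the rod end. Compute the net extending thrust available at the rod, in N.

Cap-side area A_cap = π/4 × (56.5 mm)² = 2507 mm^2
Rod-side annular area A_ann = π/4 × (56.5² − 35.4²) = 1523 mm^2
Net thrust = P_cap·A_cap − P_rod·A_ann = 59420 N − 4203 N

F ≈ 55200 N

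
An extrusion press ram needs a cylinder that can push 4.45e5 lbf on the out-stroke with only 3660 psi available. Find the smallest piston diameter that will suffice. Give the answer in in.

Extension force acts on the full piston face: F = P × (π/4)D².
D = √(4F / (πP)) = √(4 × 4.45e5 lbf / (π × 3660 psi))

D ≈ 12.4 in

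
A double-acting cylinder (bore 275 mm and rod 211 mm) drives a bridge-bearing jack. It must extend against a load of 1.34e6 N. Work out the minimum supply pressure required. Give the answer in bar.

Cap-side area A_cap = π/4 × (275 mm)² = 59400 mm^2
P = F / A = 1.34e6 N / A

P ≈ 226 bar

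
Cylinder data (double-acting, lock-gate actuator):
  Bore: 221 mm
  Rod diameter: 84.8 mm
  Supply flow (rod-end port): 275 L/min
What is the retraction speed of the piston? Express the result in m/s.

Rod-side annular area A_ann = π/4 × (221² − 84.8²) = 32710 mm^2
Flow into the rod-end port fills the annular volume.
v = Q / A

v ≈ 0.140 m/s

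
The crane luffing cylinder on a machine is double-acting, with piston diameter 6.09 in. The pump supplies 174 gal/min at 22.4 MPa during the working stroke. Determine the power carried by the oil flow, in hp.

W ≈ 330 hp

Hydraulic power = P × Q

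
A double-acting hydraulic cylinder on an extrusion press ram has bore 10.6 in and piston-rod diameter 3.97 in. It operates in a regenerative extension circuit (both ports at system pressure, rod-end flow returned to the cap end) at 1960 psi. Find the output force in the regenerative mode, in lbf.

F ≈ 24300 lbf

With equal pressure on both faces, forces on the annular region cancel; the net push is pressure × rod cross-section.
Rod cross-section A_rod = π/4 × (3.97 in)² = 12.38 in^2
F = P × A_rod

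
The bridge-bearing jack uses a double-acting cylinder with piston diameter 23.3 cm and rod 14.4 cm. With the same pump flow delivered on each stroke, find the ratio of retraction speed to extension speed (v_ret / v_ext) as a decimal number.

Cap-side area A_cap = π/4 × (23.3 cm)² = 426.4 cm^2
Rod-side annular area A_ann = π/4 × (23.3² − 14.4²) = 263.5 cm^2
For equal Q, v ∝ 1/A, so v_ret/v_ext = A_cap/A_ann.

v_ret/v_ext ≈ 1.62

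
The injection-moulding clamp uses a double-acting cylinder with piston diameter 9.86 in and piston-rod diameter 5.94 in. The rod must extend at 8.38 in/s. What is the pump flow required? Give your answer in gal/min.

Cap-side area A_cap = π/4 × (9.86 in)² = 76.36 in^2
Q = A × v

Q ≈ 166 gal/min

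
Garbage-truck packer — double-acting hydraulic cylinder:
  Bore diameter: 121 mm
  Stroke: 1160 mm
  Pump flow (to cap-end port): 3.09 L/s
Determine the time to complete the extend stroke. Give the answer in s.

Cap-side area A_cap = π/4 × (121 mm)² = 11500 mm^2
Swept volume V = A × L; t = V / Q = A·L / Q

t ≈ 4.32 s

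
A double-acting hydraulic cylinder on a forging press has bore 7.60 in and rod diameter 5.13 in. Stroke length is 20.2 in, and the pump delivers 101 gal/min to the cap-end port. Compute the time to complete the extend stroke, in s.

t ≈ 2.36 s

Cap-side area A_cap = π/4 × (7.60 in)² = 45.36 in^2
Swept volume V = A × L; t = V / Q = A·L / Q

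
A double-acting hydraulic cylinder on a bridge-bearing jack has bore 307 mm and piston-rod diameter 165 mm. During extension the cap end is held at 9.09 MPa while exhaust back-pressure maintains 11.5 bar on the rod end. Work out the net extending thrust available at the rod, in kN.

Cap-side area A_cap = π/4 × (307 mm)² = 74020 mm^2
Rod-side annular area A_ann = π/4 × (307² − 165²) = 52640 mm^2
Net thrust = P_cap·A_cap − P_rod·A_ann = 672.9 kN − 60.54 kN

F ≈ 612 kN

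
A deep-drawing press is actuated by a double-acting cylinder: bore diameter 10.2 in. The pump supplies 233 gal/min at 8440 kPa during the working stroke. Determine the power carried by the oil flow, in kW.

W ≈ 124 kW

Hydraulic power = P × Q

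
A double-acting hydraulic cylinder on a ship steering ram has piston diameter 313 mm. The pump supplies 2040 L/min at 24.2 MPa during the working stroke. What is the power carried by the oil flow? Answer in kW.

W ≈ 823 kW

Hydraulic power = P × Q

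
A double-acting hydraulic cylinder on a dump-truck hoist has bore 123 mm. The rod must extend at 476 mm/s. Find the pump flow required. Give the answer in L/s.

Q ≈ 5.66 L/s

Cap-side area A_cap = π/4 × (123 mm)² = 11880 mm^2
Q = A × v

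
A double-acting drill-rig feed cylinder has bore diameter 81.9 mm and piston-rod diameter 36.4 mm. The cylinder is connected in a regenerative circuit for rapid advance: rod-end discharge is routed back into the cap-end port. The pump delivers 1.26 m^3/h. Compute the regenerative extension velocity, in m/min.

In regeneration the rod-end outflow joins the pump flow into the cap end, so the net volume the pump must supply per unit advance equals the rod cross-section area.
Rod cross-section A_rod = π/4 × (36.4 mm)² = 1041 mm^2
v = Q_pump / A_rod

v ≈ 20.2 m/min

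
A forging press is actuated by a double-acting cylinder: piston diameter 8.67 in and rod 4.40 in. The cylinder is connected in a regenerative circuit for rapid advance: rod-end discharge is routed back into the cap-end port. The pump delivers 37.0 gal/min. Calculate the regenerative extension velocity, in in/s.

v ≈ 9.37 in/s

In regeneration the rod-end outflow joins the pump flow into the cap end, so the net volume the pump must supply per unit advance equals the rod cross-section area.
Rod cross-section A_rod = π/4 × (4.40 in)² = 15.21 in^2
v = Q_pump / A_rod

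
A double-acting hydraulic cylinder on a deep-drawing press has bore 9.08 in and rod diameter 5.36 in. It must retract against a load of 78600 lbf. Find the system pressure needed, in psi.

P ≈ 1860 psi

Rod-side annular area A_ann = π/4 × (9.08² − 5.36²) = 42.19 in^2
Retraction: pressure acts on the annular area.
P = F / A = 78600 lbf / A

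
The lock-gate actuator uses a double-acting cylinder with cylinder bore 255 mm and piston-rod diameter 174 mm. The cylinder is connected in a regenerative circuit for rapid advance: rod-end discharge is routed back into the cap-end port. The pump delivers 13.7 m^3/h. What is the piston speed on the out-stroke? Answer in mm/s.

In regeneration the rod-end outflow joins the pump flow into the cap end, so the net volume the pump must supply per unit advance equals the rod cross-section area.
Rod cross-section A_rod = π/4 × (174 mm)² = 23780 mm^2
v = Q_pump / A_rod

v ≈ 160 mm/s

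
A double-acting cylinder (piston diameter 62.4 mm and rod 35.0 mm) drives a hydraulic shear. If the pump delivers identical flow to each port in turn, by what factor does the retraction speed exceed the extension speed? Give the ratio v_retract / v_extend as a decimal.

v_ret/v_ext ≈ 1.46

Cap-side area A_cap = π/4 × (62.4 mm)² = 3058 mm^2
Rod-side annular area A_ann = π/4 × (62.4² − 35.0²) = 2096 mm^2
For equal Q, v ∝ 1/A, so v_ret/v_ext = A_cap/A_ann.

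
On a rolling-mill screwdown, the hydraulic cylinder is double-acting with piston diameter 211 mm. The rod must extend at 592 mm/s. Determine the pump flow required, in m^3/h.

Cap-side area A_cap = π/4 × (211 mm)² = 34970 mm^2
Q = A × v

Q ≈ 74.5 m^3/h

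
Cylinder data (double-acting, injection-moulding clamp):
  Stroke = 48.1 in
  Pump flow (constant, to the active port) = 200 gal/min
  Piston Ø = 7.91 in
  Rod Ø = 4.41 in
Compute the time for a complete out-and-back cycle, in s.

Cap-side area A_cap = π/4 × (7.91 in)² = 49.14 in^2
Rod-side annular area A_ann = π/4 × (7.91² − 4.41²) = 33.87 in^2
t_ext = A_cap·L/Q = 3.070 s
t_ret = A_ann·L/Q = 2.116 s
t_cycle = t_ext + t_ret

t ≈ 5.19 s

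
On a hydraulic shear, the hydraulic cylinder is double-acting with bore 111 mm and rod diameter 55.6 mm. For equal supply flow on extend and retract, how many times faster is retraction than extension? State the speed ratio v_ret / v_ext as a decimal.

Cap-side area A_cap = π/4 × (111 mm)² = 9677 mm^2
Rod-side annular area A_ann = π/4 × (111² − 55.6²) = 7249 mm^2
For equal Q, v ∝ 1/A, so v_ret/v_ext = A_cap/A_ann.

v_ret/v_ext ≈ 1.33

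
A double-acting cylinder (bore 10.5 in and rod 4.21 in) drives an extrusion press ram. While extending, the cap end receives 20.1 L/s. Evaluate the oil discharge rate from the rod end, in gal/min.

Q_out ≈ 267 gal/min

Cap-side area A_cap = π/4 × (10.5 in)² = 86.59 in^2
Rod-side annular area A_ann = π/4 × (10.5² − 4.21²) = 72.67 in^2
Piston speed v = Q_in/A_cap; rod-end outflow Q_out = v × A_ann = Q_in × A_ann/A_cap.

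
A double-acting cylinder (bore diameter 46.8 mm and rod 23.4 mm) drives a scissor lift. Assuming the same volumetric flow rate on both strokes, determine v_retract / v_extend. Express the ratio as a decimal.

Cap-side area A_cap = π/4 × (46.8 mm)² = 1720 mm^2
Rod-side annular area A_ann = π/4 × (46.8² − 23.4²) = 1290 mm^2
For equal Q, v ∝ 1/A, so v_ret/v_ext = A_cap/A_ann.

v_ret/v_ext ≈ 1.33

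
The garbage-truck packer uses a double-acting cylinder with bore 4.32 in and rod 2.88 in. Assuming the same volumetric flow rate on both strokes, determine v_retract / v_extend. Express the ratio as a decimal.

Cap-side area A_cap = π/4 × (4.32 in)² = 14.66 in^2
Rod-side annular area A_ann = π/4 × (4.32² − 2.88²) = 8.143 in^2
For equal Q, v ∝ 1/A, so v_ret/v_ext = A_cap/A_ann.

v_ret/v_ext ≈ 1.80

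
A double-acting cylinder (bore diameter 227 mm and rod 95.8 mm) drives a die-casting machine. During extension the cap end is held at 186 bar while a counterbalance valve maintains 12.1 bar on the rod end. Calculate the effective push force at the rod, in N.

Cap-side area A_cap = π/4 × (227 mm)² = 40470 mm^2
Rod-side annular area A_ann = π/4 × (227² − 95.8²) = 33260 mm^2
Net thrust = P_cap·A_cap − P_rod·A_ann = 7.528e5 N − 40250 N

F ≈ 7.13e5 N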